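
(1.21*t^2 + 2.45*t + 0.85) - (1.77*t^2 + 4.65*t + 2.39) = -0.56*t^2 - 2.2*t - 1.54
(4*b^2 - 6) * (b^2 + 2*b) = 4*b^4 + 8*b^3 - 6*b^2 - 12*b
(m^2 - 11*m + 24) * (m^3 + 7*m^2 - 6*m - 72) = m^5 - 4*m^4 - 59*m^3 + 162*m^2 + 648*m - 1728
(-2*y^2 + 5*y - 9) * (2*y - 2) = -4*y^3 + 14*y^2 - 28*y + 18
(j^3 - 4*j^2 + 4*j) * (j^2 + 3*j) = j^5 - j^4 - 8*j^3 + 12*j^2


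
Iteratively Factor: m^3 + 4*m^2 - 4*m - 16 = (m + 4)*(m^2 - 4) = (m + 2)*(m + 4)*(m - 2)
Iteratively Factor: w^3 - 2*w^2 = (w)*(w^2 - 2*w) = w*(w - 2)*(w)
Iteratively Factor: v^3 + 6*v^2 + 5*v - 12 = (v + 3)*(v^2 + 3*v - 4) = (v + 3)*(v + 4)*(v - 1)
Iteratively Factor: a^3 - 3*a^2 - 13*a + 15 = (a - 1)*(a^2 - 2*a - 15) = (a - 1)*(a + 3)*(a - 5)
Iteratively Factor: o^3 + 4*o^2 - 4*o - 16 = (o + 2)*(o^2 + 2*o - 8) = (o - 2)*(o + 2)*(o + 4)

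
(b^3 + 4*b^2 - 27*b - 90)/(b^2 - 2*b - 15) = b + 6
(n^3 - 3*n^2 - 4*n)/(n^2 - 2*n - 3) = n*(n - 4)/(n - 3)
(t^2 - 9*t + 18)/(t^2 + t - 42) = (t - 3)/(t + 7)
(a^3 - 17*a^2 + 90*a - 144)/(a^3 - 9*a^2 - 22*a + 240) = (a - 3)/(a + 5)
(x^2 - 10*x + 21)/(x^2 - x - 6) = (x - 7)/(x + 2)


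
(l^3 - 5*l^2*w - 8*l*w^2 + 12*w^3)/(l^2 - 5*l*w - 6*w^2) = (l^2 + l*w - 2*w^2)/(l + w)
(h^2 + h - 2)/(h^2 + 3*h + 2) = (h - 1)/(h + 1)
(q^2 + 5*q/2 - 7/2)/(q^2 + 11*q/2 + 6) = (2*q^2 + 5*q - 7)/(2*q^2 + 11*q + 12)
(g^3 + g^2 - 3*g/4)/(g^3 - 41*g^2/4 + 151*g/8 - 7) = 2*g*(2*g + 3)/(4*g^2 - 39*g + 56)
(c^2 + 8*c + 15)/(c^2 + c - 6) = (c + 5)/(c - 2)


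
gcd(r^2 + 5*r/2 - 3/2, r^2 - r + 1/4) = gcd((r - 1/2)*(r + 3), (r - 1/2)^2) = r - 1/2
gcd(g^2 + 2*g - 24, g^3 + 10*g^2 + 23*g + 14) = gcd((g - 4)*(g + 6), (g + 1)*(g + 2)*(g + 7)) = 1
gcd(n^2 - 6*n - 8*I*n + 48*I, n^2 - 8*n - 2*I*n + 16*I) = 1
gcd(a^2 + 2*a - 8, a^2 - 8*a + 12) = a - 2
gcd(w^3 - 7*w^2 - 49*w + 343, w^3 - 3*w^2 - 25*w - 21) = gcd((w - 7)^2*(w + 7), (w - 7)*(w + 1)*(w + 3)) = w - 7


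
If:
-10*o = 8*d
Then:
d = -5*o/4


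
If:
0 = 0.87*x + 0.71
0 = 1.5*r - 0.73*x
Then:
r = -0.40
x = -0.82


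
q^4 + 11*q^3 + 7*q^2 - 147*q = q*(q - 3)*(q + 7)^2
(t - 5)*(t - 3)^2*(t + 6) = t^4 - 5*t^3 - 27*t^2 + 189*t - 270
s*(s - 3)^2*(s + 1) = s^4 - 5*s^3 + 3*s^2 + 9*s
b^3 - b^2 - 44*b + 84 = (b - 6)*(b - 2)*(b + 7)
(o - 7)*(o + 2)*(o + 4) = o^3 - o^2 - 34*o - 56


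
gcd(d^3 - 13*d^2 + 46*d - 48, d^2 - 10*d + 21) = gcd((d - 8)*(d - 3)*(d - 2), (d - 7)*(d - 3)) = d - 3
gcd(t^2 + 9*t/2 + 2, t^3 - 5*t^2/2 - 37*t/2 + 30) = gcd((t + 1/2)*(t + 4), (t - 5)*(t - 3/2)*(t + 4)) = t + 4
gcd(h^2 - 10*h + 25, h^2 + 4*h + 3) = 1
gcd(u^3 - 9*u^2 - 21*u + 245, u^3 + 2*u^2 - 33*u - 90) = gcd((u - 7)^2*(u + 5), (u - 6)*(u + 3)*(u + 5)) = u + 5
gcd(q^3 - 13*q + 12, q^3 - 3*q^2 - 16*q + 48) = q^2 + q - 12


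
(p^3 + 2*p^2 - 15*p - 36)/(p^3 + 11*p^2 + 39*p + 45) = (p - 4)/(p + 5)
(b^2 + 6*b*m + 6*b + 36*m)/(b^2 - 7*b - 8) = (b^2 + 6*b*m + 6*b + 36*m)/(b^2 - 7*b - 8)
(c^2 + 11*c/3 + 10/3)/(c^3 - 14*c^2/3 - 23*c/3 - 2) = (3*c^2 + 11*c + 10)/(3*c^3 - 14*c^2 - 23*c - 6)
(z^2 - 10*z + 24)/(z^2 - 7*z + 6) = (z - 4)/(z - 1)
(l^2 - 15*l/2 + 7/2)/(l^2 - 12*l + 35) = (l - 1/2)/(l - 5)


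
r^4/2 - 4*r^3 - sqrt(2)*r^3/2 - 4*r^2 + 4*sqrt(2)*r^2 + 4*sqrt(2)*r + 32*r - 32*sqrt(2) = (r/2 + sqrt(2))*(r - 8)*(r - 2*sqrt(2))*(r - sqrt(2))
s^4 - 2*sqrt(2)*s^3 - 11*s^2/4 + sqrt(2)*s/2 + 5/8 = (s - 1/2)*(s + 1/2)*(s - 5*sqrt(2)/2)*(s + sqrt(2)/2)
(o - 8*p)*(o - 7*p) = o^2 - 15*o*p + 56*p^2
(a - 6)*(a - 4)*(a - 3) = a^3 - 13*a^2 + 54*a - 72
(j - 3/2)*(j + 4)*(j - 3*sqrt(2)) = j^3 - 3*sqrt(2)*j^2 + 5*j^2/2 - 15*sqrt(2)*j/2 - 6*j + 18*sqrt(2)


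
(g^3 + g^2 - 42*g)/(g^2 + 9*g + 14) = g*(g - 6)/(g + 2)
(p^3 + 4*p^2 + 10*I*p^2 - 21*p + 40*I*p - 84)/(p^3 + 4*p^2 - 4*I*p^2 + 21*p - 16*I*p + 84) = (p + 7*I)/(p - 7*I)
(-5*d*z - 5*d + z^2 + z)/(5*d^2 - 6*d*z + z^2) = (z + 1)/(-d + z)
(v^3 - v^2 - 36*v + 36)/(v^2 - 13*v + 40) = (v^3 - v^2 - 36*v + 36)/(v^2 - 13*v + 40)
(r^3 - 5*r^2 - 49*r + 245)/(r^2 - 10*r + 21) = (r^2 + 2*r - 35)/(r - 3)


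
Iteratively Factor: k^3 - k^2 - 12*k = (k - 4)*(k^2 + 3*k) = k*(k - 4)*(k + 3)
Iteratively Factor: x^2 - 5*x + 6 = (x - 2)*(x - 3)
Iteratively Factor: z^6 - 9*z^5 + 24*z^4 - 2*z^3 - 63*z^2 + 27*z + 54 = (z - 2)*(z^5 - 7*z^4 + 10*z^3 + 18*z^2 - 27*z - 27) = (z - 3)*(z - 2)*(z^4 - 4*z^3 - 2*z^2 + 12*z + 9) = (z - 3)^2*(z - 2)*(z^3 - z^2 - 5*z - 3) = (z - 3)^2*(z - 2)*(z + 1)*(z^2 - 2*z - 3) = (z - 3)^2*(z - 2)*(z + 1)^2*(z - 3)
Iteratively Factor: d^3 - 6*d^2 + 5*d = (d - 1)*(d^2 - 5*d) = d*(d - 1)*(d - 5)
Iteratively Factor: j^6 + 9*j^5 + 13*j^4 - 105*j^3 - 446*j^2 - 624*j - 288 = (j + 4)*(j^5 + 5*j^4 - 7*j^3 - 77*j^2 - 138*j - 72) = (j + 3)*(j + 4)*(j^4 + 2*j^3 - 13*j^2 - 38*j - 24) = (j + 2)*(j + 3)*(j + 4)*(j^3 - 13*j - 12) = (j + 1)*(j + 2)*(j + 3)*(j + 4)*(j^2 - j - 12) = (j - 4)*(j + 1)*(j + 2)*(j + 3)*(j + 4)*(j + 3)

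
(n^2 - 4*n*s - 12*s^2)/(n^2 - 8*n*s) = (n^2 - 4*n*s - 12*s^2)/(n*(n - 8*s))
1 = 1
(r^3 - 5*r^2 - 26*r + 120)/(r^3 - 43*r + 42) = (r^2 + r - 20)/(r^2 + 6*r - 7)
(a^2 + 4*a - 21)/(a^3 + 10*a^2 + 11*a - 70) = (a - 3)/(a^2 + 3*a - 10)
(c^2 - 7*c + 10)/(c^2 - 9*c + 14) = (c - 5)/(c - 7)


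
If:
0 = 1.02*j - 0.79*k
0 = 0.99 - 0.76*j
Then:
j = 1.30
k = 1.68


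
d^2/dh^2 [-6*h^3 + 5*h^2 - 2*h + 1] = 10 - 36*h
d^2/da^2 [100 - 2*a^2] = -4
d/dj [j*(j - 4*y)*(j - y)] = 3*j^2 - 10*j*y + 4*y^2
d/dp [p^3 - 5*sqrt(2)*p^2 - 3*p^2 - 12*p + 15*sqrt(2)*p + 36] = 3*p^2 - 10*sqrt(2)*p - 6*p - 12 + 15*sqrt(2)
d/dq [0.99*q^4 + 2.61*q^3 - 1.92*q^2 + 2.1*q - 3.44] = 3.96*q^3 + 7.83*q^2 - 3.84*q + 2.1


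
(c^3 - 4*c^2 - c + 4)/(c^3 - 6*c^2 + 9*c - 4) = (c + 1)/(c - 1)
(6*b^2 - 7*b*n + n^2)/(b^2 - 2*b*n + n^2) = (6*b - n)/(b - n)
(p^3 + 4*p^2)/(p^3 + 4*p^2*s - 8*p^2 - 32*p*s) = p*(p + 4)/(p^2 + 4*p*s - 8*p - 32*s)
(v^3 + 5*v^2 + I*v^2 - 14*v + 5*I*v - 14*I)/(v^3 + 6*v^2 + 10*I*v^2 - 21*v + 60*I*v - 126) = (v^3 + v^2*(5 + I) + v*(-14 + 5*I) - 14*I)/(v^3 + v^2*(6 + 10*I) + v*(-21 + 60*I) - 126)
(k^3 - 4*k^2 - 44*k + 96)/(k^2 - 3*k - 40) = (k^2 + 4*k - 12)/(k + 5)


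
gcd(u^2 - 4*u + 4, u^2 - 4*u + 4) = u^2 - 4*u + 4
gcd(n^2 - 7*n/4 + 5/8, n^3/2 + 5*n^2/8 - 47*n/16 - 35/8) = 1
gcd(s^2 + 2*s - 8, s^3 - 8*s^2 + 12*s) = s - 2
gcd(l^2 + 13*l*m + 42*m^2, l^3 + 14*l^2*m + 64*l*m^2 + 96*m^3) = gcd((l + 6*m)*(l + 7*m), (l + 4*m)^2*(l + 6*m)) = l + 6*m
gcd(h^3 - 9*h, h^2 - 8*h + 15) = h - 3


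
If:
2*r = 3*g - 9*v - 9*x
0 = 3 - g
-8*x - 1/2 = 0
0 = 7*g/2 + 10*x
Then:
No Solution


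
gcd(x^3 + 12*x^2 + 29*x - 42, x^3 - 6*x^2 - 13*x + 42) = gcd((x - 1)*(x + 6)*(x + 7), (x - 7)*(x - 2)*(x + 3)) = 1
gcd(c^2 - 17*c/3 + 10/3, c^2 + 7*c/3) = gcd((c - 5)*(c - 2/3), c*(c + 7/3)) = 1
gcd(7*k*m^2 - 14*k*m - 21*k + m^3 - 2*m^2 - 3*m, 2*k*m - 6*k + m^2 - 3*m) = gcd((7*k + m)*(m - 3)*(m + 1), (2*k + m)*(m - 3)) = m - 3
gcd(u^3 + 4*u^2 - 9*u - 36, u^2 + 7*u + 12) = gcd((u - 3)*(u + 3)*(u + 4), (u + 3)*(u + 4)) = u^2 + 7*u + 12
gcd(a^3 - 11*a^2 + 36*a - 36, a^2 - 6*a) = a - 6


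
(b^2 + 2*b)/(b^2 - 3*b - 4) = b*(b + 2)/(b^2 - 3*b - 4)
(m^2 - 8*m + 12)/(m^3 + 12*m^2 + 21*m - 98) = (m - 6)/(m^2 + 14*m + 49)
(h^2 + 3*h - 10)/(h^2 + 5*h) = (h - 2)/h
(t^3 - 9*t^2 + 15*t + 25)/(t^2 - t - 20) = (t^2 - 4*t - 5)/(t + 4)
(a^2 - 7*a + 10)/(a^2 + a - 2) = (a^2 - 7*a + 10)/(a^2 + a - 2)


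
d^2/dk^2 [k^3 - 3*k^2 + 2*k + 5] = 6*k - 6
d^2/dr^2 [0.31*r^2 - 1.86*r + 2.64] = 0.620000000000000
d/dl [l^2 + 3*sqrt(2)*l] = 2*l + 3*sqrt(2)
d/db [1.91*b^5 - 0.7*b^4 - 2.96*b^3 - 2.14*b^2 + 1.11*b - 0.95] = 9.55*b^4 - 2.8*b^3 - 8.88*b^2 - 4.28*b + 1.11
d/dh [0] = 0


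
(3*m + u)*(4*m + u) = 12*m^2 + 7*m*u + u^2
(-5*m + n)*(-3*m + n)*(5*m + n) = 75*m^3 - 25*m^2*n - 3*m*n^2 + n^3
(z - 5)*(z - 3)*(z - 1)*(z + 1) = z^4 - 8*z^3 + 14*z^2 + 8*z - 15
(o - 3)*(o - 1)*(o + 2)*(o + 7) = o^4 + 5*o^3 - 19*o^2 - 29*o + 42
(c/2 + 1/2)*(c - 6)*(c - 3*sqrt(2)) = c^3/2 - 5*c^2/2 - 3*sqrt(2)*c^2/2 - 3*c + 15*sqrt(2)*c/2 + 9*sqrt(2)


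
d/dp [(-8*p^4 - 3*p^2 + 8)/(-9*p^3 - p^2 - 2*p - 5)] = (2*p*(16*p^2 + 3)*(9*p^3 + p^2 + 2*p + 5) - (27*p^2 + 2*p + 2)*(8*p^4 + 3*p^2 - 8))/(9*p^3 + p^2 + 2*p + 5)^2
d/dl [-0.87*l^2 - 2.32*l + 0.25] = -1.74*l - 2.32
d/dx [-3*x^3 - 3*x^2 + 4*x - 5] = -9*x^2 - 6*x + 4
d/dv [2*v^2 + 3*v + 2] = 4*v + 3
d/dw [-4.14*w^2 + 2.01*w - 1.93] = 2.01 - 8.28*w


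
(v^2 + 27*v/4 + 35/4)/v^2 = 1 + 27/(4*v) + 35/(4*v^2)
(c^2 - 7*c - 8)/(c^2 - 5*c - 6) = (c - 8)/(c - 6)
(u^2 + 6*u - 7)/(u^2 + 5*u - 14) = (u - 1)/(u - 2)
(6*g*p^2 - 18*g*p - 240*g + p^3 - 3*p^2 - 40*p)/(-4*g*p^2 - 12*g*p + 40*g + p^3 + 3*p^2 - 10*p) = (6*g*p - 48*g + p^2 - 8*p)/(-4*g*p + 8*g + p^2 - 2*p)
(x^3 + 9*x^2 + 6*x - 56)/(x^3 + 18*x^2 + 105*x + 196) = (x - 2)/(x + 7)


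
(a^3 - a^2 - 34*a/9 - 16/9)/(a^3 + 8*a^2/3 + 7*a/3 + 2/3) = (a - 8/3)/(a + 1)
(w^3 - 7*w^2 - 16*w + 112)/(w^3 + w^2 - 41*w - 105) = (w^2 - 16)/(w^2 + 8*w + 15)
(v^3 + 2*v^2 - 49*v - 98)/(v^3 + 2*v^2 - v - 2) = (v^2 - 49)/(v^2 - 1)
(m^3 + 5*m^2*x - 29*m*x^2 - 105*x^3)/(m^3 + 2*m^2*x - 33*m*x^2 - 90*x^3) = (-m^2 - 2*m*x + 35*x^2)/(-m^2 + m*x + 30*x^2)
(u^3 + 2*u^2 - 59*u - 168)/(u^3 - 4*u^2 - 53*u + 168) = (u + 3)/(u - 3)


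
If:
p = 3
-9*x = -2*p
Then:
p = 3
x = 2/3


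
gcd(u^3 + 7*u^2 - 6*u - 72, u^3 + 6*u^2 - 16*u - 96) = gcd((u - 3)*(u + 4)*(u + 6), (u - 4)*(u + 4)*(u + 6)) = u^2 + 10*u + 24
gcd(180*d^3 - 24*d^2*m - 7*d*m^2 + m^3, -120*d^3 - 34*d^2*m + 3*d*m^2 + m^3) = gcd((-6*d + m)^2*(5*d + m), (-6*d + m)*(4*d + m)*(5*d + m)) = 30*d^2 + d*m - m^2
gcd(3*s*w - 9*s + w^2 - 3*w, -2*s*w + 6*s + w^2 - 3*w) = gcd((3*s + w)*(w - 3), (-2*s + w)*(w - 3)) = w - 3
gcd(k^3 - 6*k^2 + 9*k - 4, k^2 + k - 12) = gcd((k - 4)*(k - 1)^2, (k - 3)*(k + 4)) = 1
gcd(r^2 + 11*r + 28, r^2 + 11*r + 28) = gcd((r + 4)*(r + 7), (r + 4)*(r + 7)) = r^2 + 11*r + 28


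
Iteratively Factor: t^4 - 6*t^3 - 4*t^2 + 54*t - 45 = (t - 1)*(t^3 - 5*t^2 - 9*t + 45) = (t - 1)*(t + 3)*(t^2 - 8*t + 15) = (t - 5)*(t - 1)*(t + 3)*(t - 3)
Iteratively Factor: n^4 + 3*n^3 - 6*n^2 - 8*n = (n + 1)*(n^3 + 2*n^2 - 8*n) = n*(n + 1)*(n^2 + 2*n - 8) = n*(n + 1)*(n + 4)*(n - 2)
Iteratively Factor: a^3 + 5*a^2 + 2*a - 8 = (a + 2)*(a^2 + 3*a - 4) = (a - 1)*(a + 2)*(a + 4)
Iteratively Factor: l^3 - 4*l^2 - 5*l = (l)*(l^2 - 4*l - 5) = l*(l - 5)*(l + 1)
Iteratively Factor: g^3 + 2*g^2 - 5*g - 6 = (g + 1)*(g^2 + g - 6) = (g + 1)*(g + 3)*(g - 2)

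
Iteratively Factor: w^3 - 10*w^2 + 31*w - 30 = (w - 5)*(w^2 - 5*w + 6) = (w - 5)*(w - 3)*(w - 2)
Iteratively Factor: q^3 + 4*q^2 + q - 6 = (q - 1)*(q^2 + 5*q + 6) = (q - 1)*(q + 2)*(q + 3)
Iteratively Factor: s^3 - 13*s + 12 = (s - 3)*(s^2 + 3*s - 4) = (s - 3)*(s + 4)*(s - 1)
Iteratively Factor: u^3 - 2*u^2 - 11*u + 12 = (u - 4)*(u^2 + 2*u - 3) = (u - 4)*(u - 1)*(u + 3)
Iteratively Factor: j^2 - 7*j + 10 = (j - 5)*(j - 2)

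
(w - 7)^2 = w^2 - 14*w + 49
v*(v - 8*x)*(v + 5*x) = v^3 - 3*v^2*x - 40*v*x^2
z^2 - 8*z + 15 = (z - 5)*(z - 3)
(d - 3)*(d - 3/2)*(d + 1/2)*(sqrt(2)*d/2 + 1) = sqrt(2)*d^4/2 - 2*sqrt(2)*d^3 + d^3 - 4*d^2 + 9*sqrt(2)*d^2/8 + 9*sqrt(2)*d/8 + 9*d/4 + 9/4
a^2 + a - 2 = (a - 1)*(a + 2)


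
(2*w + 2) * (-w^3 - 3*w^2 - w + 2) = -2*w^4 - 8*w^3 - 8*w^2 + 2*w + 4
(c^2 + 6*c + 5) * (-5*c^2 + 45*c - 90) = -5*c^4 + 15*c^3 + 155*c^2 - 315*c - 450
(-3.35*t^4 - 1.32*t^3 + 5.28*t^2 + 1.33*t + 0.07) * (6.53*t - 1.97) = -21.8755*t^5 - 2.0201*t^4 + 37.0788*t^3 - 1.7167*t^2 - 2.163*t - 0.1379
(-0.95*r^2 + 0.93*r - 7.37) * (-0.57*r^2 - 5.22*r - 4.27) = 0.5415*r^4 + 4.4289*r^3 + 3.4028*r^2 + 34.5003*r + 31.4699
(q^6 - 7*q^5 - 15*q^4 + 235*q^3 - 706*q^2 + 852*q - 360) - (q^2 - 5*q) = q^6 - 7*q^5 - 15*q^4 + 235*q^3 - 707*q^2 + 857*q - 360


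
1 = 1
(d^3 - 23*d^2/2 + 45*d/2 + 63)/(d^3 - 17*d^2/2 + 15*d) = (2*d^2 - 11*d - 21)/(d*(2*d - 5))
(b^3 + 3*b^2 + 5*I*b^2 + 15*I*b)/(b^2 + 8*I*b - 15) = b*(b + 3)/(b + 3*I)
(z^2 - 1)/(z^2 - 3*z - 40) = (1 - z^2)/(-z^2 + 3*z + 40)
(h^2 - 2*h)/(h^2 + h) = (h - 2)/(h + 1)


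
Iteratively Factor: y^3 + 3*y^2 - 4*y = (y + 4)*(y^2 - y) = (y - 1)*(y + 4)*(y)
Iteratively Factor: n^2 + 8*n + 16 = (n + 4)*(n + 4)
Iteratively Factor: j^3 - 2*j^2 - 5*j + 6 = (j - 1)*(j^2 - j - 6) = (j - 3)*(j - 1)*(j + 2)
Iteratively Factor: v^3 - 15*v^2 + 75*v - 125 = (v - 5)*(v^2 - 10*v + 25) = (v - 5)^2*(v - 5)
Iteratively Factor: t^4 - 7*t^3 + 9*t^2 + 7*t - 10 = (t - 2)*(t^3 - 5*t^2 - t + 5) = (t - 2)*(t + 1)*(t^2 - 6*t + 5) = (t - 2)*(t - 1)*(t + 1)*(t - 5)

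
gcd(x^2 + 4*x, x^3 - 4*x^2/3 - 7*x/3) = x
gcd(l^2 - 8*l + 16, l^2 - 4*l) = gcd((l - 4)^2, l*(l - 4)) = l - 4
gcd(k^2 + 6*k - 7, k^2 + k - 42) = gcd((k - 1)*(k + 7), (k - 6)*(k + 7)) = k + 7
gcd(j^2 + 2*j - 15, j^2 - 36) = 1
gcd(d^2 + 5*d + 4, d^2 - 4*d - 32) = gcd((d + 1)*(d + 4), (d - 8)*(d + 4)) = d + 4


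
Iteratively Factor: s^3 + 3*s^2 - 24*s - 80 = (s - 5)*(s^2 + 8*s + 16) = (s - 5)*(s + 4)*(s + 4)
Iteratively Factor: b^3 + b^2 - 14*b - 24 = (b + 2)*(b^2 - b - 12) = (b + 2)*(b + 3)*(b - 4)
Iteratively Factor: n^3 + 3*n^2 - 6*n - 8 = (n + 4)*(n^2 - n - 2) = (n + 1)*(n + 4)*(n - 2)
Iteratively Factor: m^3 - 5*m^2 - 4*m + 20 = (m + 2)*(m^2 - 7*m + 10) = (m - 2)*(m + 2)*(m - 5)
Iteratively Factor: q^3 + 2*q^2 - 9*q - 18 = (q + 2)*(q^2 - 9) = (q - 3)*(q + 2)*(q + 3)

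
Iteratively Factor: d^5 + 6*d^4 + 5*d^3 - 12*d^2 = (d)*(d^4 + 6*d^3 + 5*d^2 - 12*d) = d*(d + 4)*(d^3 + 2*d^2 - 3*d) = d*(d + 3)*(d + 4)*(d^2 - d) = d^2*(d + 3)*(d + 4)*(d - 1)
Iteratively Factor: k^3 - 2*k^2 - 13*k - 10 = (k + 1)*(k^2 - 3*k - 10) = (k - 5)*(k + 1)*(k + 2)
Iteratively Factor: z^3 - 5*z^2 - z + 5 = (z - 1)*(z^2 - 4*z - 5) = (z - 5)*(z - 1)*(z + 1)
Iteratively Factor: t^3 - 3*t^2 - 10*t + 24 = (t - 2)*(t^2 - t - 12) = (t - 4)*(t - 2)*(t + 3)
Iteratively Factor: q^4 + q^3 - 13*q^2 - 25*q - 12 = (q + 3)*(q^3 - 2*q^2 - 7*q - 4) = (q + 1)*(q + 3)*(q^2 - 3*q - 4) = (q + 1)^2*(q + 3)*(q - 4)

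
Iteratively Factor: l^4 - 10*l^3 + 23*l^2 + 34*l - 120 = (l - 3)*(l^3 - 7*l^2 + 2*l + 40) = (l - 5)*(l - 3)*(l^2 - 2*l - 8) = (l - 5)*(l - 3)*(l + 2)*(l - 4)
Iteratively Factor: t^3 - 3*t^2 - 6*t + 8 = (t - 4)*(t^2 + t - 2) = (t - 4)*(t - 1)*(t + 2)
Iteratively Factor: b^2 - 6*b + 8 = (b - 2)*(b - 4)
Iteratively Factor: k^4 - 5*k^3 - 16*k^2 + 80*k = (k + 4)*(k^3 - 9*k^2 + 20*k) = (k - 5)*(k + 4)*(k^2 - 4*k) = k*(k - 5)*(k + 4)*(k - 4)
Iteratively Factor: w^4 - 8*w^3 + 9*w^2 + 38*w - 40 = (w + 2)*(w^3 - 10*w^2 + 29*w - 20) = (w - 1)*(w + 2)*(w^2 - 9*w + 20) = (w - 4)*(w - 1)*(w + 2)*(w - 5)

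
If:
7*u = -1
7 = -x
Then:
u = -1/7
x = -7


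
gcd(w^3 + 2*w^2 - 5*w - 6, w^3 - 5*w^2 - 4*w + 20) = w - 2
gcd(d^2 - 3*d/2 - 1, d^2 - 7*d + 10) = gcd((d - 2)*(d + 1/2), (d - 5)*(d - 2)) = d - 2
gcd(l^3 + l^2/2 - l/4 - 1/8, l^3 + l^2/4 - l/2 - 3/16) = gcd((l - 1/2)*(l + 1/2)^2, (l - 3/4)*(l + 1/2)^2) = l^2 + l + 1/4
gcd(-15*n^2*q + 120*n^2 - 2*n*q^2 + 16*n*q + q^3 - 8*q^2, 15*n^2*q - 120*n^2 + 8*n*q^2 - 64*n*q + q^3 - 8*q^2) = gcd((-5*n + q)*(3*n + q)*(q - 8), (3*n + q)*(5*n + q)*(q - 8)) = 3*n*q - 24*n + q^2 - 8*q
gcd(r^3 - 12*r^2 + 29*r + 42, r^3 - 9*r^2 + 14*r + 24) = r^2 - 5*r - 6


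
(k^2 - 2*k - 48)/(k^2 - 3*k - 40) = (k + 6)/(k + 5)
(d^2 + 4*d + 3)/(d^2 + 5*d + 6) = (d + 1)/(d + 2)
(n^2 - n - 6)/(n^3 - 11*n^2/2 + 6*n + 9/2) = 2*(n + 2)/(2*n^2 - 5*n - 3)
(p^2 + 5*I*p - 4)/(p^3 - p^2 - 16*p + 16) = (p^2 + 5*I*p - 4)/(p^3 - p^2 - 16*p + 16)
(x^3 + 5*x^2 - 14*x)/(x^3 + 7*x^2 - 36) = x*(x + 7)/(x^2 + 9*x + 18)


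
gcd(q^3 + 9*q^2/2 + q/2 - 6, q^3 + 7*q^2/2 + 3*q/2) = 1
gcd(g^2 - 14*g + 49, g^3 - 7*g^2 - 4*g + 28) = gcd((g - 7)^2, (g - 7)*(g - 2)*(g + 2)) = g - 7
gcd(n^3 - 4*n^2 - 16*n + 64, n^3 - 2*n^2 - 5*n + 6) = 1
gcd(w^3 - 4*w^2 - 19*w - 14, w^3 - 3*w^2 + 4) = w + 1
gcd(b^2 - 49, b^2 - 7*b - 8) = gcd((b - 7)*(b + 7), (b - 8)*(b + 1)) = 1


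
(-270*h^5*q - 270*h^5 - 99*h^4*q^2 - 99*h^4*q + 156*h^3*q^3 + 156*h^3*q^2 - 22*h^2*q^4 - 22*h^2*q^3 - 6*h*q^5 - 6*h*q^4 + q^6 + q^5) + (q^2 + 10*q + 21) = -270*h^5*q - 270*h^5 - 99*h^4*q^2 - 99*h^4*q + 156*h^3*q^3 + 156*h^3*q^2 - 22*h^2*q^4 - 22*h^2*q^3 - 6*h*q^5 - 6*h*q^4 + q^6 + q^5 + q^2 + 10*q + 21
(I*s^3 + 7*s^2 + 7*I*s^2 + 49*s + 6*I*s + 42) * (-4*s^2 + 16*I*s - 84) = -4*I*s^5 - 44*s^4 - 28*I*s^4 - 308*s^3 + 4*I*s^3 - 852*s^2 + 196*I*s^2 - 4116*s + 168*I*s - 3528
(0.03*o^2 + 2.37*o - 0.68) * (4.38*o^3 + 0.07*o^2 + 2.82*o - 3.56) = 0.1314*o^5 + 10.3827*o^4 - 2.7279*o^3 + 6.529*o^2 - 10.3548*o + 2.4208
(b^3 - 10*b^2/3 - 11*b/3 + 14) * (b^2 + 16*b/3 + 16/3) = b^5 + 2*b^4 - 145*b^3/9 - 70*b^2/3 + 496*b/9 + 224/3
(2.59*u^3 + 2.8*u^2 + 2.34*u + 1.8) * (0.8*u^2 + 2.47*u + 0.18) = 2.072*u^5 + 8.6373*u^4 + 9.2542*u^3 + 7.7238*u^2 + 4.8672*u + 0.324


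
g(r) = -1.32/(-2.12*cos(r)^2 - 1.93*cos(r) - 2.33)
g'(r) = -1.32*(-4.24*sin(r)*cos(r) - 1.93*sin(r))/(-2.12*cos(r)^2 - 1.93*cos(r) - 2.33)^2 = (5.5968*cos(r) + 2.5476)*sin(r)/(2.12*cos(r)^2 + 1.93*cos(r) + 2.33)^2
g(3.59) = 0.57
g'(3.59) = 0.20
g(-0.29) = 0.22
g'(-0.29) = -0.06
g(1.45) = 0.51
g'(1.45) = 0.48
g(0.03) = 0.21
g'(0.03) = 0.01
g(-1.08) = 0.36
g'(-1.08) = -0.33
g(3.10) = 0.52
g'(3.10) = -0.02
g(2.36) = 0.65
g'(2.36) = -0.24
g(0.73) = 0.27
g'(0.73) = 0.18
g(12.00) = 0.24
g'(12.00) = -0.13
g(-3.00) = 0.53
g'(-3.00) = 0.07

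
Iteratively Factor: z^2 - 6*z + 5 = (z - 5)*(z - 1)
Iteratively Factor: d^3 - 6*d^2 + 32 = (d + 2)*(d^2 - 8*d + 16) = (d - 4)*(d + 2)*(d - 4)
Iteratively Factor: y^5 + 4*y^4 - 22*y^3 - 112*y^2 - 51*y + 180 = (y - 5)*(y^4 + 9*y^3 + 23*y^2 + 3*y - 36) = (y - 5)*(y + 3)*(y^3 + 6*y^2 + 5*y - 12) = (y - 5)*(y + 3)^2*(y^2 + 3*y - 4) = (y - 5)*(y - 1)*(y + 3)^2*(y + 4)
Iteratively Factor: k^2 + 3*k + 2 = (k + 1)*(k + 2)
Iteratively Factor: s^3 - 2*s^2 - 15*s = (s + 3)*(s^2 - 5*s) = s*(s + 3)*(s - 5)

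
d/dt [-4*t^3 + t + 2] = 1 - 12*t^2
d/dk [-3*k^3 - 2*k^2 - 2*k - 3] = -9*k^2 - 4*k - 2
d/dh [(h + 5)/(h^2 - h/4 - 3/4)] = 4*(4*h^2 - h - (h + 5)*(8*h - 1) - 3)/(-4*h^2 + h + 3)^2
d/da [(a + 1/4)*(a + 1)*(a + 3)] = 3*a^2 + 17*a/2 + 4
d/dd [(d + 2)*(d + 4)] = 2*d + 6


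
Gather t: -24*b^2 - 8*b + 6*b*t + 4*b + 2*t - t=-24*b^2 - 4*b + t*(6*b + 1)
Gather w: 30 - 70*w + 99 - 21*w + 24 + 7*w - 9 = 144 - 84*w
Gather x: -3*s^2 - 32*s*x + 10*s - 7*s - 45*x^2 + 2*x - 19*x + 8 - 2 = -3*s^2 + 3*s - 45*x^2 + x*(-32*s - 17) + 6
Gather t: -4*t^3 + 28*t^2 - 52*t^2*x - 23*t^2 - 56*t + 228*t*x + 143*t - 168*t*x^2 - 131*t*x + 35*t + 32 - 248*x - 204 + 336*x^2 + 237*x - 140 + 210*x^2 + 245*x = -4*t^3 + t^2*(5 - 52*x) + t*(-168*x^2 + 97*x + 122) + 546*x^2 + 234*x - 312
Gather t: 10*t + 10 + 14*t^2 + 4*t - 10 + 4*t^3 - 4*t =4*t^3 + 14*t^2 + 10*t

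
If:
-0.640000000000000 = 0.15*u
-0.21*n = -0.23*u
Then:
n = -4.67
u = -4.27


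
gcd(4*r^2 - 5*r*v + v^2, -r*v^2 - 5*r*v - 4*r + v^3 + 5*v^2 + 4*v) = r - v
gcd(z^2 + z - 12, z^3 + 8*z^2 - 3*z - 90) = z - 3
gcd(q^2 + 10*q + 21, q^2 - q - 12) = q + 3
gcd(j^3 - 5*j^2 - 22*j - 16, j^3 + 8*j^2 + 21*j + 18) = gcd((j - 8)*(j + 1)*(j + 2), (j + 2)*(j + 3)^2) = j + 2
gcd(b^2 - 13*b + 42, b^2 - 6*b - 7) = b - 7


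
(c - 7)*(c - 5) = c^2 - 12*c + 35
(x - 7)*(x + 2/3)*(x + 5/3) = x^3 - 14*x^2/3 - 137*x/9 - 70/9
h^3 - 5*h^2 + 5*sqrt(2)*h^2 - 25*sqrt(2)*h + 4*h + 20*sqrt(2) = (h - 4)*(h - 1)*(h + 5*sqrt(2))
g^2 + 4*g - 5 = (g - 1)*(g + 5)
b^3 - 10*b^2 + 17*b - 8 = (b - 8)*(b - 1)^2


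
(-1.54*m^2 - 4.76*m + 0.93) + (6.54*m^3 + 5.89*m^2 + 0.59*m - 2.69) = 6.54*m^3 + 4.35*m^2 - 4.17*m - 1.76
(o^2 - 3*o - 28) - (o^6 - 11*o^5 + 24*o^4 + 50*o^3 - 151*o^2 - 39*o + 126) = -o^6 + 11*o^5 - 24*o^4 - 50*o^3 + 152*o^2 + 36*o - 154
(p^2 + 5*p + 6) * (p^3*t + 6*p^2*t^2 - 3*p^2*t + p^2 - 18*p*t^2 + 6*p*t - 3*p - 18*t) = p^5*t + 6*p^4*t^2 + 2*p^4*t + p^4 + 12*p^3*t^2 - 3*p^3*t + 2*p^3 - 54*p^2*t^2 - 6*p^2*t - 9*p^2 - 108*p*t^2 - 54*p*t - 18*p - 108*t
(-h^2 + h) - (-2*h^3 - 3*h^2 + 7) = 2*h^3 + 2*h^2 + h - 7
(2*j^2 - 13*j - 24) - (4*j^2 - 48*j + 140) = -2*j^2 + 35*j - 164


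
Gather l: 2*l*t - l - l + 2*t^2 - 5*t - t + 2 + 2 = l*(2*t - 2) + 2*t^2 - 6*t + 4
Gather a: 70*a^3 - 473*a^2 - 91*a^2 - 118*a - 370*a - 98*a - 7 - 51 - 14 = 70*a^3 - 564*a^2 - 586*a - 72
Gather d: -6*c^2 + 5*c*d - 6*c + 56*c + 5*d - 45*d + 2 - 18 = -6*c^2 + 50*c + d*(5*c - 40) - 16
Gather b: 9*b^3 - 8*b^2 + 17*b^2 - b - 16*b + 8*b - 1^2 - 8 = 9*b^3 + 9*b^2 - 9*b - 9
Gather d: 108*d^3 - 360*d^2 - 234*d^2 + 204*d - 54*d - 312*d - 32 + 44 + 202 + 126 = 108*d^3 - 594*d^2 - 162*d + 340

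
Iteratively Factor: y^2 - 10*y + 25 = (y - 5)*(y - 5)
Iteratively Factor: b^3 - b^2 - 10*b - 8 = (b + 1)*(b^2 - 2*b - 8) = (b + 1)*(b + 2)*(b - 4)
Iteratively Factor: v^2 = (v)*(v)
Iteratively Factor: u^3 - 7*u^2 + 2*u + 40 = (u - 5)*(u^2 - 2*u - 8) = (u - 5)*(u - 4)*(u + 2)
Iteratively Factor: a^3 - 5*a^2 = (a)*(a^2 - 5*a) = a*(a - 5)*(a)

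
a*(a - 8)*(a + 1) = a^3 - 7*a^2 - 8*a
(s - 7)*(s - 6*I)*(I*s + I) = I*s^3 + 6*s^2 - 6*I*s^2 - 36*s - 7*I*s - 42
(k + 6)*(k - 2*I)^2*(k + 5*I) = k^4 + 6*k^3 + I*k^3 + 16*k^2 + 6*I*k^2 + 96*k - 20*I*k - 120*I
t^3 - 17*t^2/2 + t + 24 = (t - 8)*(t - 2)*(t + 3/2)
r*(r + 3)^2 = r^3 + 6*r^2 + 9*r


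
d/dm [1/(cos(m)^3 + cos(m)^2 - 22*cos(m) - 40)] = (3*cos(m)^2 + 2*cos(m) - 22)*sin(m)/(cos(m)^3 + cos(m)^2 - 22*cos(m) - 40)^2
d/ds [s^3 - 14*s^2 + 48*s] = 3*s^2 - 28*s + 48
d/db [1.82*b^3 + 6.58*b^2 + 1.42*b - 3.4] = 5.46*b^2 + 13.16*b + 1.42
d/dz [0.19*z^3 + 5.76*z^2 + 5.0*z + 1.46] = 0.57*z^2 + 11.52*z + 5.0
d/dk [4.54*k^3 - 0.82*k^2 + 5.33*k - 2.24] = 13.62*k^2 - 1.64*k + 5.33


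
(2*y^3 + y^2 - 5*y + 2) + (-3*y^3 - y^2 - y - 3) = -y^3 - 6*y - 1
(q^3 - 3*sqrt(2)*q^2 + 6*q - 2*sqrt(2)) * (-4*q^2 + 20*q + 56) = -4*q^5 + 12*sqrt(2)*q^4 + 20*q^4 - 60*sqrt(2)*q^3 + 32*q^3 - 160*sqrt(2)*q^2 + 120*q^2 - 40*sqrt(2)*q + 336*q - 112*sqrt(2)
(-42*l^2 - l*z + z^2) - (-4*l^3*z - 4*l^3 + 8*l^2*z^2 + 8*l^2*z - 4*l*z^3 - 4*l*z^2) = 4*l^3*z + 4*l^3 - 8*l^2*z^2 - 8*l^2*z - 42*l^2 + 4*l*z^3 + 4*l*z^2 - l*z + z^2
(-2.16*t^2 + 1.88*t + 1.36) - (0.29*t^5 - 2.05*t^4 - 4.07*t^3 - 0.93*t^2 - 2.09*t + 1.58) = -0.29*t^5 + 2.05*t^4 + 4.07*t^3 - 1.23*t^2 + 3.97*t - 0.22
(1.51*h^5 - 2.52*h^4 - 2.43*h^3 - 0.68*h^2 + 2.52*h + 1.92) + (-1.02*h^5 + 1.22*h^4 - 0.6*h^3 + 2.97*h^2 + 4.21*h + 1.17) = 0.49*h^5 - 1.3*h^4 - 3.03*h^3 + 2.29*h^2 + 6.73*h + 3.09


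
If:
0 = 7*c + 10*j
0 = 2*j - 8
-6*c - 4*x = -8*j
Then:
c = -40/7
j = 4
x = 116/7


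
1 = 1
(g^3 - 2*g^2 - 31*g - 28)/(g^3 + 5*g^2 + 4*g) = (g - 7)/g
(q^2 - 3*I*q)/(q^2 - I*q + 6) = q/(q + 2*I)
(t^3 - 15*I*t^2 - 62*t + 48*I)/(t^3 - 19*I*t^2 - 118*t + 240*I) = (t - I)/(t - 5*I)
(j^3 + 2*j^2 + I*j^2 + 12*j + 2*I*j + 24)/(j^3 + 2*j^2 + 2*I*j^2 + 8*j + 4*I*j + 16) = (j - 3*I)/(j - 2*I)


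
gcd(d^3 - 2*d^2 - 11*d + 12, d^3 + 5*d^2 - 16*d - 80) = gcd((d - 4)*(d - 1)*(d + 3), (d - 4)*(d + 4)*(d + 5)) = d - 4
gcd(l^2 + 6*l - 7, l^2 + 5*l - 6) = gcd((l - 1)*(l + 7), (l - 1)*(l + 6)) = l - 1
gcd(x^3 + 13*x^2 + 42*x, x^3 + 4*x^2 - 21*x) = x^2 + 7*x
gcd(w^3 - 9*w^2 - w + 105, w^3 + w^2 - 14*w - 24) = w + 3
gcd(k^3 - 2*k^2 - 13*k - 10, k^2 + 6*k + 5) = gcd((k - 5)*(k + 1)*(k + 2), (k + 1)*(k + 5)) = k + 1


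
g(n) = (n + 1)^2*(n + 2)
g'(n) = (n + 1)^2 + (n + 2)*(2*n + 2)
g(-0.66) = 0.15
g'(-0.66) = 1.03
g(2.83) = 70.85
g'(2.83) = 51.67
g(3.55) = 114.90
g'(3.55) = 71.21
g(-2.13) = -0.17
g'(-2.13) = 1.57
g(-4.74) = -38.33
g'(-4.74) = 34.48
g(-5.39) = -65.33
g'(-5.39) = 49.04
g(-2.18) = -0.25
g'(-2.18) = 1.82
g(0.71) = 7.92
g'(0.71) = 12.19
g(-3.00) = -4.00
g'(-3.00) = 8.00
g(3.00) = 80.00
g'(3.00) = 56.00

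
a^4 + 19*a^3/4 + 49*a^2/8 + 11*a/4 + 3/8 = (a + 1/4)*(a + 1/2)*(a + 1)*(a + 3)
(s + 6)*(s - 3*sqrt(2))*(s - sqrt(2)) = s^3 - 4*sqrt(2)*s^2 + 6*s^2 - 24*sqrt(2)*s + 6*s + 36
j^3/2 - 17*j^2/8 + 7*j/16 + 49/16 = (j/2 + 1/2)*(j - 7/2)*(j - 7/4)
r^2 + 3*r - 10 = (r - 2)*(r + 5)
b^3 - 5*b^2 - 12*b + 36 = (b - 6)*(b - 2)*(b + 3)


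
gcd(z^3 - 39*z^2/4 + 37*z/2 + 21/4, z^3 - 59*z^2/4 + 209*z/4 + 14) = z^2 - 27*z/4 - 7/4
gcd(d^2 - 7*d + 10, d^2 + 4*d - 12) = d - 2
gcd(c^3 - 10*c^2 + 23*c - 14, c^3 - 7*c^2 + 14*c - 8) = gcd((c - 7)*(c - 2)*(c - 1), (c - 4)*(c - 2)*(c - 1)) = c^2 - 3*c + 2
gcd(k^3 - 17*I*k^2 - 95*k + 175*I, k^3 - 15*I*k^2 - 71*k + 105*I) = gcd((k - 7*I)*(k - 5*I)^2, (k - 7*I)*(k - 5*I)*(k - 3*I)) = k^2 - 12*I*k - 35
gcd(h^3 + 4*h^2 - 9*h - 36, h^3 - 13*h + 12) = h^2 + h - 12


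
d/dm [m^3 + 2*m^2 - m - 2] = 3*m^2 + 4*m - 1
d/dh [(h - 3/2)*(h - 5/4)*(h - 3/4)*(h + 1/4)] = 4*h^3 - 39*h^2/4 + 49*h/8 - 27/64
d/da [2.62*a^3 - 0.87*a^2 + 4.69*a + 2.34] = 7.86*a^2 - 1.74*a + 4.69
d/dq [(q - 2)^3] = 3*(q - 2)^2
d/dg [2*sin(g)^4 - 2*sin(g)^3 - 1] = 2*(4*sin(g) - 3)*sin(g)^2*cos(g)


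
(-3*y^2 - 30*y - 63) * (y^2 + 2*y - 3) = -3*y^4 - 36*y^3 - 114*y^2 - 36*y + 189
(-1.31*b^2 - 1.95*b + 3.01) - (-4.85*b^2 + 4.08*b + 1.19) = 3.54*b^2 - 6.03*b + 1.82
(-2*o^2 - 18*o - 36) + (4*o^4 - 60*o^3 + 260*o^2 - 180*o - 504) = 4*o^4 - 60*o^3 + 258*o^2 - 198*o - 540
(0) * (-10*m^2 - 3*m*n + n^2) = 0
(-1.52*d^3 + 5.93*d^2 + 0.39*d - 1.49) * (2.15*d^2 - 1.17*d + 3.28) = -3.268*d^5 + 14.5279*d^4 - 11.0852*d^3 + 15.7906*d^2 + 3.0225*d - 4.8872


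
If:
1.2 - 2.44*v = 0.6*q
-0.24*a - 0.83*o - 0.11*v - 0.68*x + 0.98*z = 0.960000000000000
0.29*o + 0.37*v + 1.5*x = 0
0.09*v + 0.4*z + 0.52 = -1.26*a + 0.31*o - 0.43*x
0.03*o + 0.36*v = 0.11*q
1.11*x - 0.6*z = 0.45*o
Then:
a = -0.70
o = -0.51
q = 0.82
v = 0.29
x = 0.03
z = 0.43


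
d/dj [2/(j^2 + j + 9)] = 2*(-2*j - 1)/(j^2 + j + 9)^2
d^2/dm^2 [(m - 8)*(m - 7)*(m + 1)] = 6*m - 28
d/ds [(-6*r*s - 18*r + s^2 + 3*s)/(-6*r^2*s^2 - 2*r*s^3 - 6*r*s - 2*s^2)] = (s*(6*r - 2*s - 3)*(3*r^2*s + r*s^2 + 3*r + s) - (6*r*s + 18*r - s^2 - 3*s)*(6*r^2*s + 3*r*s^2 + 3*r + 2*s))/(2*s^2*(3*r^2*s + r*s^2 + 3*r + s)^2)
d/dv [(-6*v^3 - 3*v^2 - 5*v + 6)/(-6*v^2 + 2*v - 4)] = (9*v^4 - 6*v^3 + 9*v^2 + 24*v + 2)/(9*v^4 - 6*v^3 + 13*v^2 - 4*v + 4)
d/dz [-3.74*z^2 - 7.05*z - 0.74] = -7.48*z - 7.05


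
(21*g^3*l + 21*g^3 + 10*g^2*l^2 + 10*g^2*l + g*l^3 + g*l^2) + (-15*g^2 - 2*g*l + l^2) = 21*g^3*l + 21*g^3 + 10*g^2*l^2 + 10*g^2*l - 15*g^2 + g*l^3 + g*l^2 - 2*g*l + l^2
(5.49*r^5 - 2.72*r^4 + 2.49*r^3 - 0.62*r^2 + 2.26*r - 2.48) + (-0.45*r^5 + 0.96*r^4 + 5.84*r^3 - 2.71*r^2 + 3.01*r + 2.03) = 5.04*r^5 - 1.76*r^4 + 8.33*r^3 - 3.33*r^2 + 5.27*r - 0.45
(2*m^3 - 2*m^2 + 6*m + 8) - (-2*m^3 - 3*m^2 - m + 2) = 4*m^3 + m^2 + 7*m + 6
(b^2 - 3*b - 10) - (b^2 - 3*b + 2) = -12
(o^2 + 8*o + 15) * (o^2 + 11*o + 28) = o^4 + 19*o^3 + 131*o^2 + 389*o + 420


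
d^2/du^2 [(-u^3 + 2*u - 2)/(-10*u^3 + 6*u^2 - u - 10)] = 2*(60*u^6 - 630*u^5 + 960*u^4 - 951*u^3 + 1506*u^2 - 696*u + 142)/(1000*u^9 - 1800*u^8 + 1380*u^7 + 2424*u^6 - 3462*u^5 + 1662*u^4 + 2641*u^3 - 1770*u^2 + 300*u + 1000)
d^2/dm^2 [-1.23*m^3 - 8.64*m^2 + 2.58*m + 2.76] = -7.38*m - 17.28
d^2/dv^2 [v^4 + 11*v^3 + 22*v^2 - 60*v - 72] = 12*v^2 + 66*v + 44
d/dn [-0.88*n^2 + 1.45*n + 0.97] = 1.45 - 1.76*n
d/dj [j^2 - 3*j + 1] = 2*j - 3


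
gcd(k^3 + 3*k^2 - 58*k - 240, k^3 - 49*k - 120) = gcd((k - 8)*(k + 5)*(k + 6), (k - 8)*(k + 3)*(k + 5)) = k^2 - 3*k - 40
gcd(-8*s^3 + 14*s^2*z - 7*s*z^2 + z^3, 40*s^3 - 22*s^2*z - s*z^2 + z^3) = 8*s^2 - 6*s*z + z^2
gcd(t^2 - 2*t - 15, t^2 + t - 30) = t - 5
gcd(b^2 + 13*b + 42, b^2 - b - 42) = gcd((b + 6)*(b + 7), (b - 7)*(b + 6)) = b + 6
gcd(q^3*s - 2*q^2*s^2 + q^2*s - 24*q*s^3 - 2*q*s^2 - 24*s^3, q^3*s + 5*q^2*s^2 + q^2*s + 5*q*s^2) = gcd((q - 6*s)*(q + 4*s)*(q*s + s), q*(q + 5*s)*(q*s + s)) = q*s + s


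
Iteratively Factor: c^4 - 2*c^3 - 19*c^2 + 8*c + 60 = (c - 5)*(c^3 + 3*c^2 - 4*c - 12) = (c - 5)*(c + 2)*(c^2 + c - 6) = (c - 5)*(c + 2)*(c + 3)*(c - 2)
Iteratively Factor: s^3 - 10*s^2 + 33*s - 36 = (s - 4)*(s^2 - 6*s + 9) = (s - 4)*(s - 3)*(s - 3)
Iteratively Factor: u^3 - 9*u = (u - 3)*(u^2 + 3*u) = (u - 3)*(u + 3)*(u)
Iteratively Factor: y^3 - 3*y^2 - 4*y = (y + 1)*(y^2 - 4*y) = y*(y + 1)*(y - 4)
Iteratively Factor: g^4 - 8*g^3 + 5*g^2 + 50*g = (g)*(g^3 - 8*g^2 + 5*g + 50) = g*(g - 5)*(g^2 - 3*g - 10) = g*(g - 5)^2*(g + 2)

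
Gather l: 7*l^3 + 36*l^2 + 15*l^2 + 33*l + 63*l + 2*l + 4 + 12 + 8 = 7*l^3 + 51*l^2 + 98*l + 24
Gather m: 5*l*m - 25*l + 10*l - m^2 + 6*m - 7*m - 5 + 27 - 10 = -15*l - m^2 + m*(5*l - 1) + 12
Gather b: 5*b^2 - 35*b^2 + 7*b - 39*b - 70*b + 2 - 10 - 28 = -30*b^2 - 102*b - 36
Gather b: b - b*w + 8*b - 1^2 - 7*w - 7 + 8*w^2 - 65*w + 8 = b*(9 - w) + 8*w^2 - 72*w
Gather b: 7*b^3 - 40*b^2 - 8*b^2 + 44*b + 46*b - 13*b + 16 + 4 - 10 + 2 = 7*b^3 - 48*b^2 + 77*b + 12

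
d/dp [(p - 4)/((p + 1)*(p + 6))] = (-p^2 + 8*p + 34)/(p^4 + 14*p^3 + 61*p^2 + 84*p + 36)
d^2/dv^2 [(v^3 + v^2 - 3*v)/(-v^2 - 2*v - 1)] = 2*(2*v - 7)/(v^4 + 4*v^3 + 6*v^2 + 4*v + 1)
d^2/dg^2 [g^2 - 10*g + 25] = 2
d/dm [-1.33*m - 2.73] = -1.33000000000000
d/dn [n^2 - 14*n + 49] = 2*n - 14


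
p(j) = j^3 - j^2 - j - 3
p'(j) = 3*j^2 - 2*j - 1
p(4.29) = 53.26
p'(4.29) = 45.63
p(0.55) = -3.69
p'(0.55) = -1.19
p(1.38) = -3.66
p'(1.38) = 1.95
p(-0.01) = -2.99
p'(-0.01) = -0.98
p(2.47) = 3.50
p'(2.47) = 12.36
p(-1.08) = -4.35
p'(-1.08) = 4.66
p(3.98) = 40.22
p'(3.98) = 38.56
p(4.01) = 41.39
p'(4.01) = 39.22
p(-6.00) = -249.00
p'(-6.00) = 119.00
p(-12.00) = -1863.00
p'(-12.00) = 455.00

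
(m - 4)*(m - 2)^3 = m^4 - 10*m^3 + 36*m^2 - 56*m + 32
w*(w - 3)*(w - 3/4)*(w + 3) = w^4 - 3*w^3/4 - 9*w^2 + 27*w/4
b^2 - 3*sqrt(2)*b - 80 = (b - 8*sqrt(2))*(b + 5*sqrt(2))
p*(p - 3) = p^2 - 3*p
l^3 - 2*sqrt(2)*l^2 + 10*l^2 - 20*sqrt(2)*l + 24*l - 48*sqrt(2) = (l + 4)*(l + 6)*(l - 2*sqrt(2))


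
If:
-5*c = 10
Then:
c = -2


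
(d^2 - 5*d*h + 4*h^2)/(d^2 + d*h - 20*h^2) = (d - h)/(d + 5*h)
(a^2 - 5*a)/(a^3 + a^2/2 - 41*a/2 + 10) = 2*a*(a - 5)/(2*a^3 + a^2 - 41*a + 20)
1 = 1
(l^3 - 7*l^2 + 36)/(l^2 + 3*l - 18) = (l^2 - 4*l - 12)/(l + 6)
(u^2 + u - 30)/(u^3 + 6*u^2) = (u - 5)/u^2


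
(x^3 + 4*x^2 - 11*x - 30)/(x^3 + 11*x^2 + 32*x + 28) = (x^2 + 2*x - 15)/(x^2 + 9*x + 14)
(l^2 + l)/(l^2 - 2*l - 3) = l/(l - 3)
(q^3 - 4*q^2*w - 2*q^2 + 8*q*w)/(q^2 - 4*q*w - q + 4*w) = q*(q - 2)/(q - 1)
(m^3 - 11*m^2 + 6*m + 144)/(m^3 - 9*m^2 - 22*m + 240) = (m + 3)/(m + 5)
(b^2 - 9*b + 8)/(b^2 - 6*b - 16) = (b - 1)/(b + 2)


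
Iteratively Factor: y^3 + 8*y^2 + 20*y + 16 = (y + 2)*(y^2 + 6*y + 8) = (y + 2)^2*(y + 4)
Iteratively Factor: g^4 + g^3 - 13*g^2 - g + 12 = (g - 3)*(g^3 + 4*g^2 - g - 4) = (g - 3)*(g + 4)*(g^2 - 1) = (g - 3)*(g + 1)*(g + 4)*(g - 1)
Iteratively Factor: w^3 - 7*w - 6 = (w - 3)*(w^2 + 3*w + 2) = (w - 3)*(w + 2)*(w + 1)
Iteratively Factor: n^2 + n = (n + 1)*(n)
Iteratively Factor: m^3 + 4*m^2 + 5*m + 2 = (m + 1)*(m^2 + 3*m + 2) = (m + 1)*(m + 2)*(m + 1)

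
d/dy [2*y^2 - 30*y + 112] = 4*y - 30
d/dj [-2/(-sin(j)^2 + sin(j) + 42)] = 2*(1 - 2*sin(j))*cos(j)/(sin(j) + cos(j)^2 + 41)^2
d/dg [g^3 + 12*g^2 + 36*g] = 3*g^2 + 24*g + 36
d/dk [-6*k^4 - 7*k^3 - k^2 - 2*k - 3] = -24*k^3 - 21*k^2 - 2*k - 2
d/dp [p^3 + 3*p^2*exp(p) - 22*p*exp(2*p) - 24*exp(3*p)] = 3*p^2*exp(p) + 3*p^2 - 44*p*exp(2*p) + 6*p*exp(p) - 72*exp(3*p) - 22*exp(2*p)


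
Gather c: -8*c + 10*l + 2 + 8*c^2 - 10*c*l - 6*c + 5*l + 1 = 8*c^2 + c*(-10*l - 14) + 15*l + 3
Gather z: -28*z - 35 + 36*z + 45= 8*z + 10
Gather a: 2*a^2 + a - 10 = 2*a^2 + a - 10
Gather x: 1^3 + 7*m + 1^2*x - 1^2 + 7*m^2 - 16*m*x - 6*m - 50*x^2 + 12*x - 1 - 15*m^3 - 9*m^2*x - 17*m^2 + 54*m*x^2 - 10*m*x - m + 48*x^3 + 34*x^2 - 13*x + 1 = -15*m^3 - 10*m^2 + 48*x^3 + x^2*(54*m - 16) + x*(-9*m^2 - 26*m)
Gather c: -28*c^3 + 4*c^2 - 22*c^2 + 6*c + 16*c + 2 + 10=-28*c^3 - 18*c^2 + 22*c + 12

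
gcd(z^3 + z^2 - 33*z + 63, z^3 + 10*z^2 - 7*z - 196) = z + 7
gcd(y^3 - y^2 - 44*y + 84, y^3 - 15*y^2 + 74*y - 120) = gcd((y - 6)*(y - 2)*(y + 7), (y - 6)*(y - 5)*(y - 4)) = y - 6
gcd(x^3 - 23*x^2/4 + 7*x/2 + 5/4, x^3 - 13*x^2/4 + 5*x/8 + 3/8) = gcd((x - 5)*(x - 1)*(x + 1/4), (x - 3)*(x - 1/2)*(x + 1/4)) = x + 1/4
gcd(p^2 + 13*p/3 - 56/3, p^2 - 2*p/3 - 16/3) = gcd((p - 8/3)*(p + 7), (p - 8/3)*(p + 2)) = p - 8/3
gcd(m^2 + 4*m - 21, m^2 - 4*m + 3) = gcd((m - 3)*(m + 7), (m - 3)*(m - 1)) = m - 3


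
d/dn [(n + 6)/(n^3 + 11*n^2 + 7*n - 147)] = (-2*n^2 - 15*n - 27)/(n^5 + 15*n^4 + 30*n^3 - 350*n^2 - 735*n + 3087)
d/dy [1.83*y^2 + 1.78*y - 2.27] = 3.66*y + 1.78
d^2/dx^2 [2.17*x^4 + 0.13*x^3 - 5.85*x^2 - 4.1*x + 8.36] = 26.04*x^2 + 0.78*x - 11.7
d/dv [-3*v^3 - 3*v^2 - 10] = 3*v*(-3*v - 2)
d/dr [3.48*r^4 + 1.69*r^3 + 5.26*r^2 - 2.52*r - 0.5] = 13.92*r^3 + 5.07*r^2 + 10.52*r - 2.52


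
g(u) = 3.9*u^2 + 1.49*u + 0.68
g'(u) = 7.8*u + 1.49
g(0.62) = 3.10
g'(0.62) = 6.33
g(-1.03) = 3.28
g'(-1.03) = -6.54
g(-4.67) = 78.78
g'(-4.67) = -34.94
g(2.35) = 25.72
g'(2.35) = 19.82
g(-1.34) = 5.69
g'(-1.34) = -8.96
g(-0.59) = 1.16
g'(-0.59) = -3.11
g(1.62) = 13.33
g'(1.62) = 14.13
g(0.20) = 1.13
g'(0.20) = 3.05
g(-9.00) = 303.17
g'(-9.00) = -68.71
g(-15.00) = 855.83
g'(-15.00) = -115.51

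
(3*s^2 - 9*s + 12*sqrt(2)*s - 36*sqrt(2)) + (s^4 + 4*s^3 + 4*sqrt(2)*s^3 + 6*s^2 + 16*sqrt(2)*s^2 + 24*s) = s^4 + 4*s^3 + 4*sqrt(2)*s^3 + 9*s^2 + 16*sqrt(2)*s^2 + 15*s + 12*sqrt(2)*s - 36*sqrt(2)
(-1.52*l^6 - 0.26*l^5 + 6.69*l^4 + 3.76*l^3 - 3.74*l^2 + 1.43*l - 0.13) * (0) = 0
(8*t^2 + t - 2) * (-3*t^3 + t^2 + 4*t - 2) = -24*t^5 + 5*t^4 + 39*t^3 - 14*t^2 - 10*t + 4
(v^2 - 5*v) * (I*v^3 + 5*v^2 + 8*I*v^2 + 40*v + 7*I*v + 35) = I*v^5 + 5*v^4 + 3*I*v^4 + 15*v^3 - 33*I*v^3 - 165*v^2 - 35*I*v^2 - 175*v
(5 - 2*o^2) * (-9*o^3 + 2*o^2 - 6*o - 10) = 18*o^5 - 4*o^4 - 33*o^3 + 30*o^2 - 30*o - 50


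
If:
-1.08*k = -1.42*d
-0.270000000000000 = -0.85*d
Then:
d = 0.32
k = 0.42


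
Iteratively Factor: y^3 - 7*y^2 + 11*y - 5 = (y - 1)*(y^2 - 6*y + 5) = (y - 1)^2*(y - 5)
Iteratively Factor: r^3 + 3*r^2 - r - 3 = (r - 1)*(r^2 + 4*r + 3) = (r - 1)*(r + 3)*(r + 1)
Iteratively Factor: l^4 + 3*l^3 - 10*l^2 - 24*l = (l - 3)*(l^3 + 6*l^2 + 8*l) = (l - 3)*(l + 4)*(l^2 + 2*l) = (l - 3)*(l + 2)*(l + 4)*(l)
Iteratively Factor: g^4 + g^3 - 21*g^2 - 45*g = (g)*(g^3 + g^2 - 21*g - 45) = g*(g - 5)*(g^2 + 6*g + 9) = g*(g - 5)*(g + 3)*(g + 3)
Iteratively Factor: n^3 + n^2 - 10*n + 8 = (n - 2)*(n^2 + 3*n - 4) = (n - 2)*(n + 4)*(n - 1)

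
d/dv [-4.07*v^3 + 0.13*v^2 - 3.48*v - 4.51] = -12.21*v^2 + 0.26*v - 3.48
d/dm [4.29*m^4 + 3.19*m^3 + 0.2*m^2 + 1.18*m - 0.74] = 17.16*m^3 + 9.57*m^2 + 0.4*m + 1.18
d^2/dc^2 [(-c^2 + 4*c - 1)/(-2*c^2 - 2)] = 4*c*(3 - c^2)/(c^6 + 3*c^4 + 3*c^2 + 1)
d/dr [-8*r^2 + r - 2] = 1 - 16*r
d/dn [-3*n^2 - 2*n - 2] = -6*n - 2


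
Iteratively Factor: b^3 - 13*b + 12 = (b - 1)*(b^2 + b - 12) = (b - 1)*(b + 4)*(b - 3)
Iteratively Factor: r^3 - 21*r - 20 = (r - 5)*(r^2 + 5*r + 4) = (r - 5)*(r + 4)*(r + 1)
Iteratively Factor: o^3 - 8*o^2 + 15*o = (o - 5)*(o^2 - 3*o) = o*(o - 5)*(o - 3)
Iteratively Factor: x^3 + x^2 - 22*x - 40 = (x - 5)*(x^2 + 6*x + 8) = (x - 5)*(x + 4)*(x + 2)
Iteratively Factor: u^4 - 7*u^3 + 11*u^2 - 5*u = (u)*(u^3 - 7*u^2 + 11*u - 5) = u*(u - 1)*(u^2 - 6*u + 5) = u*(u - 5)*(u - 1)*(u - 1)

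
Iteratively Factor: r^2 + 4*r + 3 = (r + 3)*(r + 1)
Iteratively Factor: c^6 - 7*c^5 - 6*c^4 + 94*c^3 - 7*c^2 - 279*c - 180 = (c - 4)*(c^5 - 3*c^4 - 18*c^3 + 22*c^2 + 81*c + 45) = (c - 4)*(c + 3)*(c^4 - 6*c^3 + 22*c + 15) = (c - 4)*(c - 3)*(c + 3)*(c^3 - 3*c^2 - 9*c - 5) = (c - 4)*(c - 3)*(c + 1)*(c + 3)*(c^2 - 4*c - 5) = (c - 5)*(c - 4)*(c - 3)*(c + 1)*(c + 3)*(c + 1)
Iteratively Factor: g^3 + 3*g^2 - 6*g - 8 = (g - 2)*(g^2 + 5*g + 4) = (g - 2)*(g + 1)*(g + 4)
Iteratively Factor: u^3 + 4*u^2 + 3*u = (u)*(u^2 + 4*u + 3) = u*(u + 1)*(u + 3)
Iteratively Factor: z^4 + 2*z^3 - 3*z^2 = (z)*(z^3 + 2*z^2 - 3*z) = z^2*(z^2 + 2*z - 3) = z^2*(z - 1)*(z + 3)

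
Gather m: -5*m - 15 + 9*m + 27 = 4*m + 12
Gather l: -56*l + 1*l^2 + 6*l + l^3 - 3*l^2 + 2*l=l^3 - 2*l^2 - 48*l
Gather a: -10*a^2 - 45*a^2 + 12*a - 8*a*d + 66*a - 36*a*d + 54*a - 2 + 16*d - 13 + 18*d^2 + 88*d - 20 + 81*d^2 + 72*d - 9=-55*a^2 + a*(132 - 44*d) + 99*d^2 + 176*d - 44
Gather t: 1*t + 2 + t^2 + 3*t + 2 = t^2 + 4*t + 4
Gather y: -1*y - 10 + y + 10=0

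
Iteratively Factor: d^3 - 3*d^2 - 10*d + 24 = (d - 4)*(d^2 + d - 6) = (d - 4)*(d - 2)*(d + 3)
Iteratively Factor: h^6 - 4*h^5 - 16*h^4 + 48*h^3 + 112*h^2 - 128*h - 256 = (h - 4)*(h^5 - 16*h^3 - 16*h^2 + 48*h + 64) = (h - 4)*(h - 2)*(h^4 + 2*h^3 - 12*h^2 - 40*h - 32) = (h - 4)^2*(h - 2)*(h^3 + 6*h^2 + 12*h + 8) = (h - 4)^2*(h - 2)*(h + 2)*(h^2 + 4*h + 4) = (h - 4)^2*(h - 2)*(h + 2)^2*(h + 2)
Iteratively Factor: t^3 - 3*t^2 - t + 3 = (t - 1)*(t^2 - 2*t - 3) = (t - 3)*(t - 1)*(t + 1)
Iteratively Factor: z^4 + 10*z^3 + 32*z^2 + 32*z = (z)*(z^3 + 10*z^2 + 32*z + 32) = z*(z + 4)*(z^2 + 6*z + 8) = z*(z + 4)^2*(z + 2)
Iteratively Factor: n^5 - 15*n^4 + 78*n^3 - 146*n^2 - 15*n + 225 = (n - 5)*(n^4 - 10*n^3 + 28*n^2 - 6*n - 45) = (n - 5)*(n - 3)*(n^3 - 7*n^2 + 7*n + 15) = (n - 5)*(n - 3)^2*(n^2 - 4*n - 5) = (n - 5)^2*(n - 3)^2*(n + 1)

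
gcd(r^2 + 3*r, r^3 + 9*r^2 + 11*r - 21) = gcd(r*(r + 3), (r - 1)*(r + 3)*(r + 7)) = r + 3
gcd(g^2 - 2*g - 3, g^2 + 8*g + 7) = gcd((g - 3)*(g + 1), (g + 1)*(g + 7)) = g + 1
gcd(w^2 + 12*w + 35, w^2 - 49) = w + 7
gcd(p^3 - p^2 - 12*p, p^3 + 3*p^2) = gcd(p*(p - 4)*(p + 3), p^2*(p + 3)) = p^2 + 3*p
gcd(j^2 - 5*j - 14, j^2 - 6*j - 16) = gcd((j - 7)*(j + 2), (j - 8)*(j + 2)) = j + 2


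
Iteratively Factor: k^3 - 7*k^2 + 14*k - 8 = (k - 1)*(k^2 - 6*k + 8) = (k - 2)*(k - 1)*(k - 4)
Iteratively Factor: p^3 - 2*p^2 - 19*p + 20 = (p - 5)*(p^2 + 3*p - 4) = (p - 5)*(p - 1)*(p + 4)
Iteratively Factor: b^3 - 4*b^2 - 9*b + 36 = (b - 3)*(b^2 - b - 12) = (b - 4)*(b - 3)*(b + 3)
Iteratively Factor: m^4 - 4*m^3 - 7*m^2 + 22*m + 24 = (m + 2)*(m^3 - 6*m^2 + 5*m + 12) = (m - 3)*(m + 2)*(m^2 - 3*m - 4) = (m - 4)*(m - 3)*(m + 2)*(m + 1)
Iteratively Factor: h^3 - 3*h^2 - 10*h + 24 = (h - 2)*(h^2 - h - 12) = (h - 4)*(h - 2)*(h + 3)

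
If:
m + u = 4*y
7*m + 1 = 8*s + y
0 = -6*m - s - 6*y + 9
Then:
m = 71/55 - 47*y/55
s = 69/55 - 48*y/55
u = 267*y/55 - 71/55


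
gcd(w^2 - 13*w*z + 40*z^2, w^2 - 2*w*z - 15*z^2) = -w + 5*z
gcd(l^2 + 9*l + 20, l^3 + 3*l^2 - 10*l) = l + 5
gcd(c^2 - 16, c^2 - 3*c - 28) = c + 4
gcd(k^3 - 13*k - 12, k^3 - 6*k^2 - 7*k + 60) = k^2 - k - 12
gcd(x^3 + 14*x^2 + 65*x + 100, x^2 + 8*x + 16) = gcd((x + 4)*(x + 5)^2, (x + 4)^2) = x + 4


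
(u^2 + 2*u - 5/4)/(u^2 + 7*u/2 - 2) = (u + 5/2)/(u + 4)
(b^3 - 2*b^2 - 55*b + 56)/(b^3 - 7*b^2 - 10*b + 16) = (b + 7)/(b + 2)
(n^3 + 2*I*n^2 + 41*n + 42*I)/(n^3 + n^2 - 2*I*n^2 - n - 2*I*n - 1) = (n^3 + 2*I*n^2 + 41*n + 42*I)/(n^3 + n^2*(1 - 2*I) - n*(1 + 2*I) - 1)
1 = 1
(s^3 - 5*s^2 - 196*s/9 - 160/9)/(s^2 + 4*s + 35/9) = (3*s^2 - 20*s - 32)/(3*s + 7)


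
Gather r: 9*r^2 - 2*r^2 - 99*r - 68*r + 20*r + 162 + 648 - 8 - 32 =7*r^2 - 147*r + 770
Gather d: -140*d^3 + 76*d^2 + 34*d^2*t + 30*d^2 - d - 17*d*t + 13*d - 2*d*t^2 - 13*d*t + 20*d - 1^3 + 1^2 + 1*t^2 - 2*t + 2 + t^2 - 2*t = -140*d^3 + d^2*(34*t + 106) + d*(-2*t^2 - 30*t + 32) + 2*t^2 - 4*t + 2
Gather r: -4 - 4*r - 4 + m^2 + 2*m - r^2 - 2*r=m^2 + 2*m - r^2 - 6*r - 8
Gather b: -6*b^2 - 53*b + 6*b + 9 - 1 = -6*b^2 - 47*b + 8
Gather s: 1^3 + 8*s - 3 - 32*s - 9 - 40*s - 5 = -64*s - 16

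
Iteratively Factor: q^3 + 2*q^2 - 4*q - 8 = (q + 2)*(q^2 - 4) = (q - 2)*(q + 2)*(q + 2)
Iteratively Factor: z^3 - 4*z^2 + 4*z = (z - 2)*(z^2 - 2*z) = z*(z - 2)*(z - 2)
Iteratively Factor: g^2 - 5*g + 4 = (g - 1)*(g - 4)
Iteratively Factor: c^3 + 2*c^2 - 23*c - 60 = (c + 4)*(c^2 - 2*c - 15) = (c + 3)*(c + 4)*(c - 5)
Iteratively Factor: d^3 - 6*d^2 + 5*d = (d)*(d^2 - 6*d + 5) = d*(d - 5)*(d - 1)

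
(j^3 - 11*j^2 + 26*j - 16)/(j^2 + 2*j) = (j^3 - 11*j^2 + 26*j - 16)/(j*(j + 2))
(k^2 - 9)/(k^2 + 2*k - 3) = (k - 3)/(k - 1)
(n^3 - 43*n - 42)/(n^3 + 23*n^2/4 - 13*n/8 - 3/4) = 8*(n^2 - 6*n - 7)/(8*n^2 - 2*n - 1)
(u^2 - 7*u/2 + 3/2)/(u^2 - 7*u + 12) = (u - 1/2)/(u - 4)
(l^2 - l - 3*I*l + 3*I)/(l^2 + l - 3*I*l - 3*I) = (l - 1)/(l + 1)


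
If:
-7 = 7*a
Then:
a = -1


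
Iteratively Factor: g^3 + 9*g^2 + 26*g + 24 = (g + 2)*(g^2 + 7*g + 12) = (g + 2)*(g + 4)*(g + 3)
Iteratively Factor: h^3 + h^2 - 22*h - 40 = (h + 4)*(h^2 - 3*h - 10) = (h - 5)*(h + 4)*(h + 2)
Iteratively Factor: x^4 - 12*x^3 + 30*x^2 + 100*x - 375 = (x - 5)*(x^3 - 7*x^2 - 5*x + 75) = (x - 5)^2*(x^2 - 2*x - 15) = (x - 5)^3*(x + 3)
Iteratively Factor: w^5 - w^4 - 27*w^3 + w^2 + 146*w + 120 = (w - 5)*(w^4 + 4*w^3 - 7*w^2 - 34*w - 24) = (w - 5)*(w + 2)*(w^3 + 2*w^2 - 11*w - 12) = (w - 5)*(w - 3)*(w + 2)*(w^2 + 5*w + 4) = (w - 5)*(w - 3)*(w + 1)*(w + 2)*(w + 4)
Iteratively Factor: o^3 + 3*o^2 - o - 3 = (o - 1)*(o^2 + 4*o + 3) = (o - 1)*(o + 3)*(o + 1)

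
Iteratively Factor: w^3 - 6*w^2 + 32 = (w + 2)*(w^2 - 8*w + 16) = (w - 4)*(w + 2)*(w - 4)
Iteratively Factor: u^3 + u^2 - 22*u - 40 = (u + 4)*(u^2 - 3*u - 10) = (u - 5)*(u + 4)*(u + 2)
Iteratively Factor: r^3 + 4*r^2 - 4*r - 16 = (r + 2)*(r^2 + 2*r - 8) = (r + 2)*(r + 4)*(r - 2)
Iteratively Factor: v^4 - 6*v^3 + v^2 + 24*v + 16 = (v + 1)*(v^3 - 7*v^2 + 8*v + 16) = (v - 4)*(v + 1)*(v^2 - 3*v - 4) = (v - 4)*(v + 1)^2*(v - 4)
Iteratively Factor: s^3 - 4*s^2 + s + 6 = (s + 1)*(s^2 - 5*s + 6) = (s - 3)*(s + 1)*(s - 2)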